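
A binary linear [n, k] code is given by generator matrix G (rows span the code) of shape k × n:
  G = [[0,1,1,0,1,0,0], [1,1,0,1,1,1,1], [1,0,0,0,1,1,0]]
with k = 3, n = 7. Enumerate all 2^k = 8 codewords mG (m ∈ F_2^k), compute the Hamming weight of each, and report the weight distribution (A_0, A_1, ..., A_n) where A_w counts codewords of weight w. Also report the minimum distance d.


Weight distribution: A_0 = 1, A_3 = 3, A_4 = 2, A_5 = 1, A_6 = 1. Minimum distance d = 3.

Enumerate all 2^3 = 8 messages m ∈ F_2^3.
For each, compute codeword c = mG in F_2^7, then tally its weight.
  m = 000 → c = 0000000, weight = 0.
  m = 100 → c = 0110100, weight = 3.
  m = 010 → c = 1101111, weight = 6.
  m = 110 → c = 1011011, weight = 5.
  m = 001 → c = 1000110, weight = 3.
  m = 101 → c = 1110010, weight = 4.
  m = 011 → c = 0101001, weight = 3.
  m = 111 → c = 0011101, weight = 4.
Tally weights:
  weight 0: 1 codewords.
  weight 3: 3 codewords.
  weight 4: 2 codewords.
  weight 5: 1 codewords.
  weight 6: 1 codewords.
Minimum distance d = smallest w > 0 with A_w > 0 = 3.
Sanity: Σ A_w = 8 = 2^3 = 8 ✓.


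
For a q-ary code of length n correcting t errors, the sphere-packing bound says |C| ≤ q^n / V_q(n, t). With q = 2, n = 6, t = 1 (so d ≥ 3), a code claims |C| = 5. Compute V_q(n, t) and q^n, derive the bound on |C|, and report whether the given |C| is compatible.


V_q(n, t) = 7, q^n = 64, Hamming bound = 9, |C| = 5 ≤ bound (satisfied).

Step 1: Compute V_q(n, t) = Σ_{j=0}^1 C(n, j) (q−1)^j.
  j = 0: C(6,0)·(1)^0 = 1·1 = 1.
  j = 1: C(6,1)·(1)^1 = 6·1 = 6.
  V_q(n, t) = 1 + 6 = 7.
Step 2: q^n = 2^6 = 64.
Step 3: Hamming bound ⌊q^n / V_q(n,t)⌋ = ⌊64/7⌋ = 9.
Step 4: Compare |C| = 5 to 9: satisfied.
The claimed |C| lies below the Hamming bound.


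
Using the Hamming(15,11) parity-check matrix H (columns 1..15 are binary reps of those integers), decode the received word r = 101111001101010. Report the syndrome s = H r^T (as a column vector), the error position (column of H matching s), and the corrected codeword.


s = (0, 1, 0, 0)^T, error position = 4, corrected codeword c = 101011001101010

Compute s = H r^T mod 2 one row at a time:
  s_1 = 0 + 1 + 1 + 0 + 1 + 0 + 1 + 0 = 4 ≡ 0 (mod 2).
  s_2 = 1 + 1 + 1 + 0 + 1 + 0 + 1 + 0 = 5 ≡ 1 (mod 2).
  s_3 = 0 + 1 + 1 + 0 + 1 + 0 + 1 + 0 = 4 ≡ 0 (mod 2).
  s_4 = 1 + 1 + 1 + 0 + 1 + 0 + 0 + 0 = 4 ≡ 0 (mod 2).
s = (0, 1, 0, 0)^T — this equals column 4 of H (binary 0100), so error is at position 4.
Correct: flip bit 4 of r = 101111001101010 to get c = 101011001101010.


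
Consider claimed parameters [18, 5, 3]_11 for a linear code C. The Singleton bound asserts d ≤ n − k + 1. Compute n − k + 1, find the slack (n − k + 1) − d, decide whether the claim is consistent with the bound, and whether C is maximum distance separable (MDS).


Singleton RHS = n − k + 1 = 14, slack = 11, bound satisfied, not MDS.

Singleton bound: d ≤ n − k + 1.
Here n = 18, k = 5, so n − k + 1 = 14.
Given d = 3, check d ≤ 14: YES.
Slack = (n − k + 1) − d = 11.
The code is NOT MDS (slack = 11 > 0).
Description: the claimed parameters are [18, 5, 3]_11; such a code would be non-MDS.


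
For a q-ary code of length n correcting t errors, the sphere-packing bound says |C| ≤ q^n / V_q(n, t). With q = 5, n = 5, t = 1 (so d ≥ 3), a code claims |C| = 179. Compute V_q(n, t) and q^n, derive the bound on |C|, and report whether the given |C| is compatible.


V_q(n, t) = 21, q^n = 3125, Hamming bound = 148, |C| = 179 > bound (violated).

Step 1: Compute V_q(n, t) = Σ_{j=0}^1 C(n, j) (q−1)^j.
  j = 0: C(5,0)·(4)^0 = 1·1 = 1.
  j = 1: C(5,1)·(4)^1 = 5·4 = 20.
  V_q(n, t) = 1 + 20 = 21.
Step 2: q^n = 5^5 = 3125.
Step 3: Hamming bound ⌊q^n / V_q(n,t)⌋ = ⌊3125/21⌋ = 148.
Step 4: Compare |C| = 179 to 148: violated.
The claimed |C| lies above the Hamming bound, so no 5-ary code of length 5 with d ≥ 3 can have 179 codewords.


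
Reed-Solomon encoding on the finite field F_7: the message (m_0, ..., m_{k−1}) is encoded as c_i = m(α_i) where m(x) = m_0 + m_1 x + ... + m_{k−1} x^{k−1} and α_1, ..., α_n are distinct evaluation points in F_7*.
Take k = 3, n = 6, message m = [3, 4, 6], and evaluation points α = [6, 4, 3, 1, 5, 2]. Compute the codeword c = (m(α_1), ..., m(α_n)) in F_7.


c = [5, 3, 6, 6, 5, 0]

Message polynomial: m(x) = 3 + 4·x + 6·x^2 (mod 7).
For each evaluation point α_i, compute m(α_i) mod 7:
  α_1 = 6: Horner steps 6 → 5 → 5, so m(6) = 5.
  α_2 = 4: Horner steps 6 → 0 → 3, so m(4) = 3.
  α_3 = 3: Horner steps 6 → 1 → 6, so m(3) = 6.
  α_4 = 1: Horner steps 6 → 3 → 6, so m(1) = 6.
  α_5 = 5: Horner steps 6 → 6 → 5, so m(5) = 5.
  α_6 = 2: Horner steps 6 → 2 → 0, so m(2) = 0.
Codeword c = [5, 3, 6, 6, 5, 0] ∈ F_7^6.


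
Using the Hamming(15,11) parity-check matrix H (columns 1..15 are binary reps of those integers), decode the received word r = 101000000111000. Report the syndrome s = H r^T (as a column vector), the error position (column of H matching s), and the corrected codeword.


s = (1, 1, 1, 1)^T, error position = 15, corrected codeword c = 101000000111001

Compute s = H r^T mod 2 one row at a time:
  s_1 = 0 + 0 + 1 + 1 + 1 + 0 + 0 + 0 = 3 ≡ 1 (mod 2).
  s_2 = 0 + 0 + 0 + 0 + 1 + 0 + 0 + 0 = 1 ≡ 1 (mod 2).
  s_3 = 0 + 1 + 0 + 0 + 1 + 1 + 0 + 0 = 3 ≡ 1 (mod 2).
  s_4 = 1 + 1 + 0 + 0 + 0 + 1 + 0 + 0 = 3 ≡ 1 (mod 2).
s = (1, 1, 1, 1)^T — this equals column 15 of H (binary 1111), so error is at position 15.
Correct: flip bit 15 of r = 101000000111000 to get c = 101000000111001.


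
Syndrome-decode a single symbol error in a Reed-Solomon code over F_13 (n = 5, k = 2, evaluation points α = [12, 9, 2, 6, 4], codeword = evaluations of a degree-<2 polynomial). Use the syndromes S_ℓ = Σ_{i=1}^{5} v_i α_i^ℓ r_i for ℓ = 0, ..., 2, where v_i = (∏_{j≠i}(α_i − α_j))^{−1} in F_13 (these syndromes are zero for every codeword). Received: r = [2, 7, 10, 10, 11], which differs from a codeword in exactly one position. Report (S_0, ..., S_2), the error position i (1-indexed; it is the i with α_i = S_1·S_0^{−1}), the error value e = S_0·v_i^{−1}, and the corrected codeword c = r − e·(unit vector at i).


S = (11, 1, 6), error at position 4, error magnitude e = 11, c = [2, 7, 10, 12, 11].

Step 1: column multipliers v_i = (∏_{j≠i}(α_i − α_j))^{−1} mod 13.
  i = 1 (α = 12): (12−9)(12−2)(12−6)(12−4) = 3·10·6·8 = 1440 ≡ 10, so v_1 = 10^{−1} = 4 (mod 13).
  i = 2 (α = 9): (9−12)(9−2)(9−6)(9−4) = (−3)·7·3·5 = −315 ≡ 10, so v_2 = 10^{−1} = 4 (mod 13).
  i = 3 (α = 2): (2−12)(2−9)(2−6)(2−4) = (−10)·(−7)·(−4)·(−2) = 560 ≡ 1, so v_3 = 1^{−1} = 1 (mod 13).
  i = 4 (α = 6): (6−12)(6−9)(6−2)(6−4) = (−6)·(−3)·4·2 = 144 ≡ 1, so v_4 = 1^{−1} = 1 (mod 13).
  i = 5 (α = 4): (4−12)(4−9)(4−2)(4−6) = (−8)·(−5)·2·(−2) = −160 ≡ 9, so v_5 = 9^{−1} = 3 (mod 13).
  v = [4, 4, 1, 1, 3].
Step 2: syndromes of r = [2, 7, 10, 10, 11] (all sums mod 13).
  S_0 = Σ v_i r_i = 4·2 + 4·7 + 1·10 + 1·10 + 3·11 = 89 ≡ 11.
  S_1 = Σ v_i α_i r_i = 4·12·2 + 4·9·7 + 1·2·10 + 1·6·10 + 3·4·11 = 560 ≡ 1.
  α_i^2 mod 13 = [1, 3, 4, 10, 3].
  S_2 = Σ v_i α_i^2 r_i = 4·1·2 + 4·3·7 + 1·4·10 + 1·10·10 + 3·3·11 = 331 ≡ 6.
  S = (11, 1, 6) ≠ 0, so r is not a codeword (an error is present).
Step 3: locate the error. For a single error e at position i, S_ℓ = v_i·e·α_i^ℓ, so α_err = S_1/S_0.
  S_0^{−1} = 11^{−1} = 6 (mod 13), so α_err = 1·6 = 6 ≡ 6 = α_4. Error position i = 4.
  Consistency check: S_2/S_1 = 6·1 = 6 ≡ 6 = α_err ✓ (single-error assumption holds).
Step 4: error magnitude e = S_0/v_4 = S_0·∏_{j≠4}(α_4 − α_j) = 11·1 = 11 ≡ 11 (mod 13).
Step 5: correct position 4: c_4 = r_4 − e = 10 − 11 ≡ 12 (mod 13). Hence c = [2, 7, 10, 12, 11].
  Check: interpolating c through the α_i gives m(x) = 9 + 7·x (degree < 2) with m(α_i) = c_i for every i, so c is indeed a codeword.


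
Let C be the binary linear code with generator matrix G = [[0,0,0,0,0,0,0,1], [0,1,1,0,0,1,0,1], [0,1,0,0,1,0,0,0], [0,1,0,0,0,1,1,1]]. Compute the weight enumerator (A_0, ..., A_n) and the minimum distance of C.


Weight distribution: A_0 = 1, A_1 = 1, A_2 = 2, A_3 = 6, A_4 = 5, A_5 = 1. Minimum distance d = 1.

Enumerate all 2^4 = 16 messages m ∈ F_2^4.
For each, compute codeword c = mG in F_2^8, then tally its weight.
  m = 0000 → c = 00000000, weight = 0.
  m = 1000 → c = 00000001, weight = 1.
  m = 0100 → c = 01100101, weight = 4.
  m = 1100 → c = 01100100, weight = 3.
  m = 0010 → c = 01001000, weight = 2.
  m = 1010 → c = 01001001, weight = 3.
  m = 0110 → c = 00101101, weight = 4.
  m = 1110 → c = 00101100, weight = 3.
  m = 0001 → c = 01000111, weight = 4.
  m = 1001 → c = 01000110, weight = 3.
  m = 0101 → c = 00100010, weight = 2.
  m = 1101 → c = 00100011, weight = 3.
  m = 0011 → c = 00001111, weight = 4.
  m = 1011 → c = 00001110, weight = 3.
  m = 0111 → c = 01101010, weight = 4.
  m = 1111 → c = 01101011, weight = 5.
Tally weights:
  weight 0: 1 codewords.
  weight 1: 1 codewords.
  weight 2: 2 codewords.
  weight 3: 6 codewords.
  weight 4: 5 codewords.
  weight 5: 1 codewords.
Minimum distance d = smallest w > 0 with A_w > 0 = 1.
Sanity: Σ A_w = 16 = 2^4 = 16 ✓.


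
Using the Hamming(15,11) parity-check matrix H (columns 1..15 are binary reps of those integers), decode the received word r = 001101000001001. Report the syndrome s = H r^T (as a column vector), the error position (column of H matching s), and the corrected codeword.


s = (0, 0, 1, 0)^T, error position = 2, corrected codeword c = 011101000001001

Compute s = H r^T mod 2 one row at a time:
  s_1 = 0 + 0 + 0 + 0 + 1 + 0 + 0 + 1 = 2 ≡ 0 (mod 2).
  s_2 = 1 + 0 + 1 + 0 + 1 + 0 + 0 + 1 = 4 ≡ 0 (mod 2).
  s_3 = 0 + 1 + 1 + 0 + 0 + 0 + 0 + 1 = 3 ≡ 1 (mod 2).
  s_4 = 0 + 1 + 0 + 0 + 0 + 0 + 0 + 1 = 2 ≡ 0 (mod 2).
s = (0, 0, 1, 0)^T — this equals column 2 of H (binary 0010), so error is at position 2.
Correct: flip bit 2 of r = 001101000001001 to get c = 011101000001001.


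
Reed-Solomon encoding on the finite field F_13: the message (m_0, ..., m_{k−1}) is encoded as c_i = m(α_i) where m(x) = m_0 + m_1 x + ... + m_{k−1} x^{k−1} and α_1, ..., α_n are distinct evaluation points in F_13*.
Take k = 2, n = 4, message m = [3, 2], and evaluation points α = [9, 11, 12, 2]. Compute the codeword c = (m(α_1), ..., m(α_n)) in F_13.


c = [8, 12, 1, 7]

Message polynomial: m(x) = 3 + 2·x (mod 13).
For each evaluation point α_i, compute m(α_i) mod 13:
  α_1 = 9: Horner steps 2 → 8, so m(9) = 8.
  α_2 = 11: Horner steps 2 → 12, so m(11) = 12.
  α_3 = 12: Horner steps 2 → 1, so m(12) = 1.
  α_4 = 2: Horner steps 2 → 7, so m(2) = 7.
Codeword c = [8, 12, 1, 7] ∈ F_13^4.


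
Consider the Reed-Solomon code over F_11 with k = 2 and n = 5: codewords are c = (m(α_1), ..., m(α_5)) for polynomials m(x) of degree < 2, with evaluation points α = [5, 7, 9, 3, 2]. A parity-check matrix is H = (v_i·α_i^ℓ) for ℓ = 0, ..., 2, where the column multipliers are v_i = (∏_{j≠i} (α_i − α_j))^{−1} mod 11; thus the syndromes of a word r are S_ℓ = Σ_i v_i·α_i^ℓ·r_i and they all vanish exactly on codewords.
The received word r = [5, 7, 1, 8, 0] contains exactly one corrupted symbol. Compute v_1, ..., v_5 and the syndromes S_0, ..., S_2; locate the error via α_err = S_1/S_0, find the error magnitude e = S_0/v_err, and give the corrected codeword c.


S = (9, 1, 5), error at position 1, error magnitude e = 3, c = [2, 7, 1, 8, 0].

Step 1: column multipliers v_i = (∏_{j≠i}(α_i − α_j))^{−1} mod 11.
  i = 1 (α = 5): (5−7)(5−9)(5−3)(5−2) = (−2)·(−4)·2·3 = 48 ≡ 4, so v_1 = 4^{−1} = 3 (mod 11).
  i = 2 (α = 7): (7−5)(7−9)(7−3)(7−2) = 2·(−2)·4·5 = −80 ≡ 8, so v_2 = 8^{−1} = 7 (mod 11).
  i = 3 (α = 9): (9−5)(9−7)(9−3)(9−2) = 4·2·6·7 = 336 ≡ 6, so v_3 = 6^{−1} = 2 (mod 11).
  i = 4 (α = 3): (3−5)(3−7)(3−9)(3−2) = (−2)·(−4)·(−6)·1 = −48 ≡ 7, so v_4 = 7^{−1} = 8 (mod 11).
  i = 5 (α = 2): (2−5)(2−7)(2−9)(2−3) = (−3)·(−5)·(−7)·(−1) = 105 ≡ 6, so v_5 = 6^{−1} = 2 (mod 11).
  v = [3, 7, 2, 8, 2].
Step 2: syndromes of r = [5, 7, 1, 8, 0] (all sums mod 11).
  S_0 = Σ v_i r_i = 3·5 + 7·7 + 2·1 + 8·8 + 2·0 = 130 ≡ 9.
  S_1 = Σ v_i α_i r_i = 3·5·5 + 7·7·7 + 2·9·1 + 8·3·8 + 2·2·0 = 628 ≡ 1.
  α_i^2 mod 11 = [3, 5, 4, 9, 4].
  S_2 = Σ v_i α_i^2 r_i = 3·3·5 + 7·5·7 + 2·4·1 + 8·9·8 + 2·4·0 = 874 ≡ 5.
  S = (9, 1, 5) ≠ 0, so r is not a codeword (an error is present).
Step 3: locate the error. For a single error e at position i, S_ℓ = v_i·e·α_i^ℓ, so α_err = S_1/S_0.
  S_0^{−1} = 9^{−1} = 5 (mod 11), so α_err = 1·5 = 5 ≡ 5 = α_1. Error position i = 1.
  Consistency check: S_2/S_1 = 5·1 = 5 ≡ 5 = α_err ✓ (single-error assumption holds).
Step 4: error magnitude e = S_0/v_1 = S_0·∏_{j≠1}(α_1 − α_j) = 9·4 = 36 ≡ 3 (mod 11).
Step 5: correct position 1: c_1 = r_1 − e = 5 − 3 ≡ 2 (mod 11). Hence c = [2, 7, 1, 8, 0].
  Check: interpolating c through the α_i gives m(x) = 6 + 8·x (degree < 2) with m(α_i) = c_i for every i, so c is indeed a codeword.


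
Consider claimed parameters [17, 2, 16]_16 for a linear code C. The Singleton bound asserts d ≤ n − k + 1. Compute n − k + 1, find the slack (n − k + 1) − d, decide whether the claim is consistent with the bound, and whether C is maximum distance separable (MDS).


Singleton RHS = n − k + 1 = 16, slack = 0, bound satisfied, MDS.

Singleton bound: d ≤ n − k + 1.
Here n = 17, k = 2, so n − k + 1 = 16.
Given d = 16, check d ≤ 16: YES.
Slack = (n − k + 1) − d = 0.
The code is MDS (slack = 0).
Description: the claimed parameters are [17, 2, 16]_16; such a code would be MDS (meets Singleton bound).


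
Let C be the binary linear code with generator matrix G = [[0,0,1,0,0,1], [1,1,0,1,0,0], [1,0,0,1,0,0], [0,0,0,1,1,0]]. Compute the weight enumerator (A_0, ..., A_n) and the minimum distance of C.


Weight distribution: A_0 = 1, A_1 = 1, A_2 = 4, A_3 = 4, A_4 = 3, A_5 = 3. Minimum distance d = 1.

Enumerate all 2^4 = 16 messages m ∈ F_2^4.
For each, compute codeword c = mG in F_2^6, then tally its weight.
  m = 0000 → c = 000000, weight = 0.
  m = 1000 → c = 001001, weight = 2.
  m = 0100 → c = 110100, weight = 3.
  m = 1100 → c = 111101, weight = 5.
  m = 0010 → c = 100100, weight = 2.
  m = 1010 → c = 101101, weight = 4.
  m = 0110 → c = 010000, weight = 1.
  m = 1110 → c = 011001, weight = 3.
  m = 0001 → c = 000110, weight = 2.
  m = 1001 → c = 001111, weight = 4.
  m = 0101 → c = 110010, weight = 3.
  m = 1101 → c = 111011, weight = 5.
  m = 0011 → c = 100010, weight = 2.
  m = 1011 → c = 101011, weight = 4.
  m = 0111 → c = 010110, weight = 3.
  m = 1111 → c = 011111, weight = 5.
Tally weights:
  weight 0: 1 codewords.
  weight 1: 1 codewords.
  weight 2: 4 codewords.
  weight 3: 4 codewords.
  weight 4: 3 codewords.
  weight 5: 3 codewords.
Minimum distance d = smallest w > 0 with A_w > 0 = 1.
Sanity: Σ A_w = 16 = 2^4 = 16 ✓.


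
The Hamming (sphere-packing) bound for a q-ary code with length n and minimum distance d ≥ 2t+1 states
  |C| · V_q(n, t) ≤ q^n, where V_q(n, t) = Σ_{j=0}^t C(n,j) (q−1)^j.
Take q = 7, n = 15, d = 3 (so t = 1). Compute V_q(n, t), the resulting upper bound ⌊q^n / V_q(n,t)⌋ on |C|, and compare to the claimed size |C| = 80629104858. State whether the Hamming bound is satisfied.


V_q(n, t) = 91, q^n = 4747561509943, Hamming bound = 52171005603, |C| = 80629104858 > bound (violated).

Step 1: Compute V_q(n, t) = Σ_{j=0}^1 C(n, j) (q−1)^j.
  j = 0: C(15,0)·(6)^0 = 1·1 = 1.
  j = 1: C(15,1)·(6)^1 = 15·6 = 90.
  V_q(n, t) = 1 + 90 = 91.
Step 2: q^n = 7^15 = 4747561509943.
Step 3: Hamming bound ⌊q^n / V_q(n,t)⌋ = ⌊4747561509943/91⌋ = 52171005603.
Step 4: Compare |C| = 80629104858 to 52171005603: violated.
The claimed |C| lies above the Hamming bound, so no 7-ary code of length 15 with d ≥ 3 can have 80629104858 codewords.


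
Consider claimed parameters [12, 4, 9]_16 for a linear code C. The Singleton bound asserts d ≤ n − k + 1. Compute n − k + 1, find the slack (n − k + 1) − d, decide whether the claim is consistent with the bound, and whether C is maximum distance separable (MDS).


Singleton RHS = n − k + 1 = 9, slack = 0, bound satisfied, MDS.

Singleton bound: d ≤ n − k + 1.
Here n = 12, k = 4, so n − k + 1 = 9.
Given d = 9, check d ≤ 9: YES.
Slack = (n − k + 1) − d = 0.
The code is MDS (slack = 0).
Description: the claimed parameters are [12, 4, 9]_16; such a code would be MDS (meets Singleton bound).


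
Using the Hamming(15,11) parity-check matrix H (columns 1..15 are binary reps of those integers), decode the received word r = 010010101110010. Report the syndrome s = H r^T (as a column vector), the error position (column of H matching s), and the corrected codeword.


s = (0, 1, 1, 0)^T, error position = 6, corrected codeword c = 010011101110010

Compute s = H r^T mod 2 one row at a time:
  s_1 = 0 + 1 + 1 + 1 + 0 + 0 + 1 + 0 = 4 ≡ 0 (mod 2).
  s_2 = 0 + 1 + 0 + 1 + 0 + 0 + 1 + 0 = 3 ≡ 1 (mod 2).
  s_3 = 1 + 0 + 0 + 1 + 1 + 1 + 1 + 0 = 5 ≡ 1 (mod 2).
  s_4 = 0 + 0 + 1 + 1 + 1 + 1 + 0 + 0 = 4 ≡ 0 (mod 2).
s = (0, 1, 1, 0)^T — this equals column 6 of H (binary 0110), so error is at position 6.
Correct: flip bit 6 of r = 010010101110010 to get c = 010011101110010.


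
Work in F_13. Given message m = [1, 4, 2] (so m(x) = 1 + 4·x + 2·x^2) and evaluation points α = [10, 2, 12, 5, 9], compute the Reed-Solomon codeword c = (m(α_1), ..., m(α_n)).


c = [7, 4, 12, 6, 4]

Message polynomial: m(x) = 1 + 4·x + 2·x^2 (mod 13).
For each evaluation point α_i, compute m(α_i) mod 13:
  α_1 = 10: Horner steps 2 → 11 → 7, so m(10) = 7.
  α_2 = 2: Horner steps 2 → 8 → 4, so m(2) = 4.
  α_3 = 12: Horner steps 2 → 2 → 12, so m(12) = 12.
  α_4 = 5: Horner steps 2 → 1 → 6, so m(5) = 6.
  α_5 = 9: Horner steps 2 → 9 → 4, so m(9) = 4.
Codeword c = [7, 4, 12, 6, 4] ∈ F_13^5.


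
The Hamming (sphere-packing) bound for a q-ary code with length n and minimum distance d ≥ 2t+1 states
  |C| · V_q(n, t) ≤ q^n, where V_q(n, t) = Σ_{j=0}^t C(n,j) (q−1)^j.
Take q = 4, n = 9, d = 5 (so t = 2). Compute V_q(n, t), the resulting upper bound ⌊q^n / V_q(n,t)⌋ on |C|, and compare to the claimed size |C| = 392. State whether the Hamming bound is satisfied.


V_q(n, t) = 352, q^n = 262144, Hamming bound = 744, |C| = 392 ≤ bound (satisfied).

Step 1: Compute V_q(n, t) = Σ_{j=0}^2 C(n, j) (q−1)^j.
  j = 0: C(9,0)·(3)^0 = 1·1 = 1.
  j = 1: C(9,1)·(3)^1 = 9·3 = 27.
  j = 2: C(9,2)·(3)^2 = 36·9 = 324.
  V_q(n, t) = 1 + 27 + 324 = 352.
Step 2: q^n = 4^9 = 262144.
Step 3: Hamming bound ⌊q^n / V_q(n,t)⌋ = ⌊262144/352⌋ = 744.
Step 4: Compare |C| = 392 to 744: satisfied.
The claimed |C| lies below the Hamming bound.


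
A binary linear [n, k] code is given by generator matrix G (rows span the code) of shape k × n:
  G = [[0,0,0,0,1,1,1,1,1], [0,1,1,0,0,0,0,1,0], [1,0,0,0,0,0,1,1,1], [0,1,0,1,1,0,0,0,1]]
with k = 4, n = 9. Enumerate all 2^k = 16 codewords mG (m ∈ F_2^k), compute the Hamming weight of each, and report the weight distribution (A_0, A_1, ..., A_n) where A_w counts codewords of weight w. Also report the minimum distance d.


Weight distribution: A_0 = 1, A_3 = 2, A_4 = 3, A_5 = 6, A_6 = 4. Minimum distance d = 3.

Enumerate all 2^4 = 16 messages m ∈ F_2^4.
For each, compute codeword c = mG in F_2^9, then tally its weight.
  m = 0000 → c = 000000000, weight = 0.
  m = 1000 → c = 000011111, weight = 5.
  m = 0100 → c = 011000010, weight = 3.
  m = 1100 → c = 011011101, weight = 6.
  m = 0010 → c = 100000111, weight = 4.
  m = 1010 → c = 100011000, weight = 3.
  m = 0110 → c = 111000101, weight = 5.
  m = 1110 → c = 111011010, weight = 6.
  m = 0001 → c = 010110001, weight = 4.
  m = 1001 → c = 010101110, weight = 5.
  m = 0101 → c = 001110011, weight = 5.
  m = 1101 → c = 001101100, weight = 4.
  m = 0011 → c = 110110110, weight = 6.
  m = 1011 → c = 110101001, weight = 5.
  m = 0111 → c = 101110100, weight = 5.
  m = 1111 → c = 101101011, weight = 6.
Tally weights:
  weight 0: 1 codewords.
  weight 3: 2 codewords.
  weight 4: 3 codewords.
  weight 5: 6 codewords.
  weight 6: 4 codewords.
Minimum distance d = smallest w > 0 with A_w > 0 = 3.
Sanity: Σ A_w = 16 = 2^4 = 16 ✓.


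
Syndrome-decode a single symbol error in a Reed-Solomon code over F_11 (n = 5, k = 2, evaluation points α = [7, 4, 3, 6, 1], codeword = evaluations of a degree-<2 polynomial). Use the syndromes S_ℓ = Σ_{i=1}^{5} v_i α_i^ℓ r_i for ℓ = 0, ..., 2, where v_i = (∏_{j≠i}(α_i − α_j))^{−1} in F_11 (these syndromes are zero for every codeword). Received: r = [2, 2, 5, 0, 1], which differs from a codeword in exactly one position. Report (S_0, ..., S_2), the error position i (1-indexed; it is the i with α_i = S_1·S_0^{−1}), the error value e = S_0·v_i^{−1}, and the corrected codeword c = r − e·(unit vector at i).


S = (4, 5, 9), error at position 2, error magnitude e = 6, c = [2, 7, 5, 0, 1].

Step 1: column multipliers v_i = (∏_{j≠i}(α_i − α_j))^{−1} mod 11.
  i = 1 (α = 7): (7−4)(7−3)(7−6)(7−1) = 3·4·1·6 = 72 ≡ 6, so v_1 = 6^{−1} = 2 (mod 11).
  i = 2 (α = 4): (4−7)(4−3)(4−6)(4−1) = (−3)·1·(−2)·3 = 18 ≡ 7, so v_2 = 7^{−1} = 8 (mod 11).
  i = 3 (α = 3): (3−7)(3−4)(3−6)(3−1) = (−4)·(−1)·(−3)·2 = −24 ≡ 9, so v_3 = 9^{−1} = 5 (mod 11).
  i = 4 (α = 6): (6−7)(6−4)(6−3)(6−1) = (−1)·2·3·5 = −30 ≡ 3, so v_4 = 3^{−1} = 4 (mod 11).
  i = 5 (α = 1): (1−7)(1−4)(1−3)(1−6) = (−6)·(−3)·(−2)·(−5) = 180 ≡ 4, so v_5 = 4^{−1} = 3 (mod 11).
  v = [2, 8, 5, 4, 3].
Step 2: syndromes of r = [2, 2, 5, 0, 1] (all sums mod 11).
  S_0 = Σ v_i r_i = 2·2 + 8·2 + 5·5 + 4·0 + 3·1 = 48 ≡ 4.
  S_1 = Σ v_i α_i r_i = 2·7·2 + 8·4·2 + 5·3·5 + 4·6·0 + 3·1·1 = 170 ≡ 5.
  α_i^2 mod 11 = [5, 5, 9, 3, 1].
  S_2 = Σ v_i α_i^2 r_i = 2·5·2 + 8·5·2 + 5·9·5 + 4·3·0 + 3·1·1 = 328 ≡ 9.
  S = (4, 5, 9) ≠ 0, so r is not a codeword (an error is present).
Step 3: locate the error. For a single error e at position i, S_ℓ = v_i·e·α_i^ℓ, so α_err = S_1/S_0.
  S_0^{−1} = 4^{−1} = 3 (mod 11), so α_err = 5·3 = 15 ≡ 4 = α_2. Error position i = 2.
  Consistency check: S_2/S_1 = 9·9 = 81 ≡ 4 = α_err ✓ (single-error assumption holds).
Step 4: error magnitude e = S_0/v_2 = S_0·∏_{j≠2}(α_2 − α_j) = 4·7 = 28 ≡ 6 (mod 11).
Step 5: correct position 2: c_2 = r_2 − e = 2 − 6 ≡ 7 (mod 11). Hence c = [2, 7, 5, 0, 1].
  Check: interpolating c through the α_i gives m(x) = 10 + 2·x (degree < 2) with m(α_i) = c_i for every i, so c is indeed a codeword.


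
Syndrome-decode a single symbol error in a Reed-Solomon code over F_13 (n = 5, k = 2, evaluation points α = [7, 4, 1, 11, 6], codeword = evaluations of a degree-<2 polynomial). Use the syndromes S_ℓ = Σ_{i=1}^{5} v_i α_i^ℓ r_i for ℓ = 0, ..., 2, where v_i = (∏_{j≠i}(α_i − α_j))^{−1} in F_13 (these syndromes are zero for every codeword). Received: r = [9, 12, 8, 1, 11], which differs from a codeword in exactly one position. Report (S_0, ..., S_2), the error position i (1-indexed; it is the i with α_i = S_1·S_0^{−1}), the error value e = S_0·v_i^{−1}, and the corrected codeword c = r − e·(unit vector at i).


S = (9, 10, 1), error at position 2, error magnitude e = 10, c = [9, 2, 8, 1, 11].

Step 1: column multipliers v_i = (∏_{j≠i}(α_i − α_j))^{−1} mod 13.
  i = 1 (α = 7): (7−4)(7−1)(7−11)(7−6) = 3·6·(−4)·1 = −72 ≡ 6, so v_1 = 6^{−1} = 11 (mod 13).
  i = 2 (α = 4): (4−7)(4−1)(4−11)(4−6) = (−3)·3·(−7)·(−2) = −126 ≡ 4, so v_2 = 4^{−1} = 10 (mod 13).
  i = 3 (α = 1): (1−7)(1−4)(1−11)(1−6) = (−6)·(−3)·(−10)·(−5) = 900 ≡ 3, so v_3 = 3^{−1} = 9 (mod 13).
  i = 4 (α = 11): (11−7)(11−4)(11−1)(11−6) = 4·7·10·5 = 1400 ≡ 9, so v_4 = 9^{−1} = 3 (mod 13).
  i = 5 (α = 6): (6−7)(6−4)(6−1)(6−11) = (−1)·2·5·(−5) = 50 ≡ 11, so v_5 = 11^{−1} = 6 (mod 13).
  v = [11, 10, 9, 3, 6].
Step 2: syndromes of r = [9, 12, 8, 1, 11] (all sums mod 13).
  S_0 = Σ v_i r_i = 11·9 + 10·12 + 9·8 + 3·1 + 6·11 = 360 ≡ 9.
  S_1 = Σ v_i α_i r_i = 11·7·9 + 10·4·12 + 9·1·8 + 3·11·1 + 6·6·11 = 1674 ≡ 10.
  α_i^2 mod 13 = [10, 3, 1, 4, 10].
  S_2 = Σ v_i α_i^2 r_i = 11·10·9 + 10·3·12 + 9·1·8 + 3·4·1 + 6·10·11 = 2094 ≡ 1.
  S = (9, 10, 1) ≠ 0, so r is not a codeword (an error is present).
Step 3: locate the error. For a single error e at position i, S_ℓ = v_i·e·α_i^ℓ, so α_err = S_1/S_0.
  S_0^{−1} = 9^{−1} = 3 (mod 13), so α_err = 10·3 = 30 ≡ 4 = α_2. Error position i = 2.
  Consistency check: S_2/S_1 = 1·4 = 4 ≡ 4 = α_err ✓ (single-error assumption holds).
Step 4: error magnitude e = S_0/v_2 = S_0·∏_{j≠2}(α_2 − α_j) = 9·4 = 36 ≡ 10 (mod 13).
Step 5: correct position 2: c_2 = r_2 − e = 12 − 10 ≡ 2 (mod 13). Hence c = [9, 2, 8, 1, 11].
  Check: interpolating c through the α_i gives m(x) = 10 + 11·x (degree < 2) with m(α_i) = c_i for every i, so c is indeed a codeword.


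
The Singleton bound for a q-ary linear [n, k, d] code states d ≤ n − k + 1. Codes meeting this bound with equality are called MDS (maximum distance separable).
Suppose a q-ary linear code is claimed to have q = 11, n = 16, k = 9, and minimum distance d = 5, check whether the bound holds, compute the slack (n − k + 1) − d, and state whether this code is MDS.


Singleton RHS = n − k + 1 = 8, slack = 3, bound satisfied, not MDS.

Singleton bound: d ≤ n − k + 1.
Here n = 16, k = 9, so n − k + 1 = 8.
Given d = 5, check d ≤ 8: YES.
Slack = (n − k + 1) − d = 3.
The code is NOT MDS (slack = 3 > 0).
Description: the claimed parameters are [16, 9, 5]_11; such a code would be non-MDS.


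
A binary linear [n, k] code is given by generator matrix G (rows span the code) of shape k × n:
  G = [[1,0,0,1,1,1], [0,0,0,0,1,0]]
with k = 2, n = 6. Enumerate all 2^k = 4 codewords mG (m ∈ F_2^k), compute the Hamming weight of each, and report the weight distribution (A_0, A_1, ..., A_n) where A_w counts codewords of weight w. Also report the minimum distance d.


Weight distribution: A_0 = 1, A_1 = 1, A_3 = 1, A_4 = 1. Minimum distance d = 1.

Enumerate all 2^2 = 4 messages m ∈ F_2^2.
For each, compute codeword c = mG in F_2^6, then tally its weight.
  m = 00 → c = 000000, weight = 0.
  m = 10 → c = 100111, weight = 4.
  m = 01 → c = 000010, weight = 1.
  m = 11 → c = 100101, weight = 3.
Tally weights:
  weight 0: 1 codewords.
  weight 1: 1 codewords.
  weight 3: 1 codewords.
  weight 4: 1 codewords.
Minimum distance d = smallest w > 0 with A_w > 0 = 1.
Sanity: Σ A_w = 4 = 2^2 = 4 ✓.


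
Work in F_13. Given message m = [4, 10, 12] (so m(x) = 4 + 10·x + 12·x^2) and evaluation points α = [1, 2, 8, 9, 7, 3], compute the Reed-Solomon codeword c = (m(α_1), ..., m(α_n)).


c = [0, 7, 7, 0, 12, 12]

Message polynomial: m(x) = 4 + 10·x + 12·x^2 (mod 13).
For each evaluation point α_i, compute m(α_i) mod 13:
  α_1 = 1: Horner steps 12 → 9 → 0, so m(1) = 0.
  α_2 = 2: Horner steps 12 → 8 → 7, so m(2) = 7.
  α_3 = 8: Horner steps 12 → 2 → 7, so m(8) = 7.
  α_4 = 9: Horner steps 12 → 1 → 0, so m(9) = 0.
  α_5 = 7: Horner steps 12 → 3 → 12, so m(7) = 12.
  α_6 = 3: Horner steps 12 → 7 → 12, so m(3) = 12.
Codeword c = [0, 7, 7, 0, 12, 12] ∈ F_13^6.


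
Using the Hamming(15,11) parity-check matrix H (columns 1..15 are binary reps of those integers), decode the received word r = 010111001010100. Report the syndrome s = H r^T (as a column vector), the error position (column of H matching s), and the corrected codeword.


s = (1, 0, 1, 0)^T, error position = 10, corrected codeword c = 010111001110100

Compute s = H r^T mod 2 one row at a time:
  s_1 = 0 + 1 + 0 + 1 + 0 + 1 + 0 + 0 = 3 ≡ 1 (mod 2).
  s_2 = 1 + 1 + 1 + 0 + 0 + 1 + 0 + 0 = 4 ≡ 0 (mod 2).
  s_3 = 1 + 0 + 1 + 0 + 0 + 1 + 0 + 0 = 3 ≡ 1 (mod 2).
  s_4 = 0 + 0 + 1 + 0 + 1 + 1 + 1 + 0 = 4 ≡ 0 (mod 2).
s = (1, 0, 1, 0)^T — this equals column 10 of H (binary 1010), so error is at position 10.
Correct: flip bit 10 of r = 010111001010100 to get c = 010111001110100.


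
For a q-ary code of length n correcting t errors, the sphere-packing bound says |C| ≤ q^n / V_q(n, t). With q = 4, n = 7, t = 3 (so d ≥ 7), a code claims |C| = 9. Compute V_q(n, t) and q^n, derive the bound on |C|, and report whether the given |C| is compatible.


V_q(n, t) = 1156, q^n = 16384, Hamming bound = 14, |C| = 9 ≤ bound (satisfied).

Step 1: Compute V_q(n, t) = Σ_{j=0}^3 C(n, j) (q−1)^j.
  j = 0: C(7,0)·(3)^0 = 1·1 = 1.
  j = 1: C(7,1)·(3)^1 = 7·3 = 21.
  j = 2: C(7,2)·(3)^2 = 21·9 = 189.
  j = 3: C(7,3)·(3)^3 = 35·27 = 945.
  V_q(n, t) = 1 + 21 + 189 + 945 = 1156.
Step 2: q^n = 4^7 = 16384.
Step 3: Hamming bound ⌊q^n / V_q(n,t)⌋ = ⌊16384/1156⌋ = 14.
Step 4: Compare |C| = 9 to 14: satisfied.
The claimed |C| lies below the Hamming bound.


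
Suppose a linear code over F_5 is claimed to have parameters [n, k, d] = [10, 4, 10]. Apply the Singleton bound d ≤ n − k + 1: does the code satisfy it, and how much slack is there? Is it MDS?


Singleton RHS = n − k + 1 = 7, slack = -3, bound violated (no such code; not MDS).

Singleton bound: d ≤ n − k + 1.
Here n = 10, k = 4, so n − k + 1 = 7.
Given d = 10, check d ≤ 7: NO.
Slack = (n − k + 1) − d = -3.
The slack is negative: d = 10 exceeds n − k + 1 = 7 by 3, so the Singleton bound is violated and no linear [10, 4, 10]_5 code can exist. In particular it is not MDS (MDS requires d = n − k + 1 exactly).
Description: the claimed parameters are [10, 4, 10]_5; such a code would be impossible (violates the Singleton bound).


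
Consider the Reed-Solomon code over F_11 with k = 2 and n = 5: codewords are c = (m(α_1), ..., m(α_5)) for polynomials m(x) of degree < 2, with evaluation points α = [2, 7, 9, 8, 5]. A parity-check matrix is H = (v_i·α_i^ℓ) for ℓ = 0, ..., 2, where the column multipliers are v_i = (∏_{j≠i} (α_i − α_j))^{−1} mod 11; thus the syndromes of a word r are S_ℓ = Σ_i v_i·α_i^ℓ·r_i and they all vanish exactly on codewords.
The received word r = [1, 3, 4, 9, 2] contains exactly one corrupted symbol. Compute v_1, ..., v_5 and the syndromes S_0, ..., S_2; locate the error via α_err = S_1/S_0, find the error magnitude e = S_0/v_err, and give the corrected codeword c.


S = (2, 4, 8), error at position 1, error magnitude e = 6, c = [6, 3, 4, 9, 2].

Step 1: column multipliers v_i = (∏_{j≠i}(α_i − α_j))^{−1} mod 11.
  i = 1 (α = 2): (2−7)(2−9)(2−8)(2−5) = (−5)·(−7)·(−6)·(−3) = 630 ≡ 3, so v_1 = 3^{−1} = 4 (mod 11).
  i = 2 (α = 7): (7−2)(7−9)(7−8)(7−5) = 5·(−2)·(−1)·2 = 20 ≡ 9, so v_2 = 9^{−1} = 5 (mod 11).
  i = 3 (α = 9): (9−2)(9−7)(9−8)(9−5) = 7·2·1·4 = 56 ≡ 1, so v_3 = 1^{−1} = 1 (mod 11).
  i = 4 (α = 8): (8−2)(8−7)(8−9)(8−5) = 6·1·(−1)·3 = −18 ≡ 4, so v_4 = 4^{−1} = 3 (mod 11).
  i = 5 (α = 5): (5−2)(5−7)(5−9)(5−8) = 3·(−2)·(−4)·(−3) = −72 ≡ 5, so v_5 = 5^{−1} = 9 (mod 11).
  v = [4, 5, 1, 3, 9].
Step 2: syndromes of r = [1, 3, 4, 9, 2] (all sums mod 11).
  S_0 = Σ v_i r_i = 4·1 + 5·3 + 1·4 + 3·9 + 9·2 = 68 ≡ 2.
  S_1 = Σ v_i α_i r_i = 4·2·1 + 5·7·3 + 1·9·4 + 3·8·9 + 9·5·2 = 455 ≡ 4.
  α_i^2 mod 11 = [4, 5, 4, 9, 3].
  S_2 = Σ v_i α_i^2 r_i = 4·4·1 + 5·5·3 + 1·4·4 + 3·9·9 + 9·3·2 = 404 ≡ 8.
  S = (2, 4, 8) ≠ 0, so r is not a codeword (an error is present).
Step 3: locate the error. For a single error e at position i, S_ℓ = v_i·e·α_i^ℓ, so α_err = S_1/S_0.
  S_0^{−1} = 2^{−1} = 6 (mod 11), so α_err = 4·6 = 24 ≡ 2 = α_1. Error position i = 1.
  Consistency check: S_2/S_1 = 8·3 = 24 ≡ 2 = α_err ✓ (single-error assumption holds).
Step 4: error magnitude e = S_0/v_1 = S_0·∏_{j≠1}(α_1 − α_j) = 2·3 = 6 ≡ 6 (mod 11).
Step 5: correct position 1: c_1 = r_1 − e = 1 − 6 ≡ 6 (mod 11). Hence c = [6, 3, 4, 9, 2].
  Check: interpolating c through the α_i gives m(x) = 5 + 6·x (degree < 2) with m(α_i) = c_i for every i, so c is indeed a codeword.


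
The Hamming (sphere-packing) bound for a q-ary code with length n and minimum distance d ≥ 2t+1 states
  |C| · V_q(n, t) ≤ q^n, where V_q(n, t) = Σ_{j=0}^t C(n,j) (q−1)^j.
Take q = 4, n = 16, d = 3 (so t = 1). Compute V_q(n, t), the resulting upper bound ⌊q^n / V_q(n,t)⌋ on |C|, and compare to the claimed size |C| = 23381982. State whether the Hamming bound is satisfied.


V_q(n, t) = 49, q^n = 4294967296, Hamming bound = 87652393, |C| = 23381982 ≤ bound (satisfied).

Step 1: Compute V_q(n, t) = Σ_{j=0}^1 C(n, j) (q−1)^j.
  j = 0: C(16,0)·(3)^0 = 1·1 = 1.
  j = 1: C(16,1)·(3)^1 = 16·3 = 48.
  V_q(n, t) = 1 + 48 = 49.
Step 2: q^n = 4^16 = 4294967296.
Step 3: Hamming bound ⌊q^n / V_q(n,t)⌋ = ⌊4294967296/49⌋ = 87652393.
Step 4: Compare |C| = 23381982 to 87652393: satisfied.
The claimed |C| lies below the Hamming bound.


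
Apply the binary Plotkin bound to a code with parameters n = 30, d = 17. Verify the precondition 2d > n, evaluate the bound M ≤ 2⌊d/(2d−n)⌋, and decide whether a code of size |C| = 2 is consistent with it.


Plotkin bound M ≤ 8; given |C| = 2 ≤ bound (satisfied).

Check applicability: 2d = 34, n = 30.
2d − n = 4 > 0, so Plotkin applies.
Compute d/(2d−n) = 17/4 ≈ 4.2500.
⌊d/(2d−n)⌋ = 4.
Plotkin bound: M ≤ 2·4 = 8.
Given |C| = 2, check: satisfied.
This |C| is below the Plotkin bound.


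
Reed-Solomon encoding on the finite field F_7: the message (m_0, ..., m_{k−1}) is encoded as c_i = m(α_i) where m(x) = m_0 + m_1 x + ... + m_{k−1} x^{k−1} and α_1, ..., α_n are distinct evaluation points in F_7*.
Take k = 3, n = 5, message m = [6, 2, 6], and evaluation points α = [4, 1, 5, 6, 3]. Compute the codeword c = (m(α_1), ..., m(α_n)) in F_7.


c = [5, 0, 5, 3, 3]

Message polynomial: m(x) = 6 + 2·x + 6·x^2 (mod 7).
For each evaluation point α_i, compute m(α_i) mod 7:
  α_1 = 4: Horner steps 6 → 5 → 5, so m(4) = 5.
  α_2 = 1: Horner steps 6 → 1 → 0, so m(1) = 0.
  α_3 = 5: Horner steps 6 → 4 → 5, so m(5) = 5.
  α_4 = 6: Horner steps 6 → 3 → 3, so m(6) = 3.
  α_5 = 3: Horner steps 6 → 6 → 3, so m(3) = 3.
Codeword c = [5, 0, 5, 3, 3] ∈ F_7^5.


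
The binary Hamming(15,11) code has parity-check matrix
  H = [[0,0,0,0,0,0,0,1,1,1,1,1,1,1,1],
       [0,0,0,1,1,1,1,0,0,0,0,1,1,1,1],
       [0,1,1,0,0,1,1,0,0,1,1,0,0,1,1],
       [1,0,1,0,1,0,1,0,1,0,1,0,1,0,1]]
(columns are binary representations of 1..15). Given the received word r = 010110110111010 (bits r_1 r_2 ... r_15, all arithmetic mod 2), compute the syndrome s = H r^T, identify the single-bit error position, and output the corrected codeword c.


s = (1, 1, 1, 1)^T, error position = 15, corrected codeword c = 010110110111011

Compute s = H r^T mod 2 one row at a time:
  s_1 = 1 + 0 + 1 + 1 + 1 + 0 + 1 + 0 = 5 ≡ 1 (mod 2).
  s_2 = 1 + 1 + 0 + 1 + 1 + 0 + 1 + 0 = 5 ≡ 1 (mod 2).
  s_3 = 1 + 0 + 0 + 1 + 1 + 1 + 1 + 0 = 5 ≡ 1 (mod 2).
  s_4 = 0 + 0 + 1 + 1 + 0 + 1 + 0 + 0 = 3 ≡ 1 (mod 2).
s = (1, 1, 1, 1)^T — this equals column 15 of H (binary 1111), so error is at position 15.
Correct: flip bit 15 of r = 010110110111010 to get c = 010110110111011.


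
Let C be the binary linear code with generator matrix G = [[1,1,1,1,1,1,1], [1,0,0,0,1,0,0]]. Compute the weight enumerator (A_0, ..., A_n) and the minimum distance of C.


Weight distribution: A_0 = 1, A_2 = 1, A_5 = 1, A_7 = 1. Minimum distance d = 2.

Enumerate all 2^2 = 4 messages m ∈ F_2^2.
For each, compute codeword c = mG in F_2^7, then tally its weight.
  m = 00 → c = 0000000, weight = 0.
  m = 10 → c = 1111111, weight = 7.
  m = 01 → c = 1000100, weight = 2.
  m = 11 → c = 0111011, weight = 5.
Tally weights:
  weight 0: 1 codewords.
  weight 2: 1 codewords.
  weight 5: 1 codewords.
  weight 7: 1 codewords.
Minimum distance d = smallest w > 0 with A_w > 0 = 2.
Sanity: Σ A_w = 4 = 2^2 = 4 ✓.


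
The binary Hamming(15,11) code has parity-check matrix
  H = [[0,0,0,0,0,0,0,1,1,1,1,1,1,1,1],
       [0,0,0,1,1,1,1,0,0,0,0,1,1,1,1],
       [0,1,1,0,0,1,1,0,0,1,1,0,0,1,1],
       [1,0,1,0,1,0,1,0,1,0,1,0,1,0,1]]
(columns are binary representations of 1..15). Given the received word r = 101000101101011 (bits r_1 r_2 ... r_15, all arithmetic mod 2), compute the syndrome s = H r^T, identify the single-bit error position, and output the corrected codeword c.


s = (1, 0, 1, 1)^T, error position = 11, corrected codeword c = 101000101111011

Compute s = H r^T mod 2 one row at a time:
  s_1 = 0 + 1 + 1 + 0 + 1 + 0 + 1 + 1 = 5 ≡ 1 (mod 2).
  s_2 = 0 + 0 + 0 + 1 + 1 + 0 + 1 + 1 = 4 ≡ 0 (mod 2).
  s_3 = 0 + 1 + 0 + 1 + 1 + 0 + 1 + 1 = 5 ≡ 1 (mod 2).
  s_4 = 1 + 1 + 0 + 1 + 1 + 0 + 0 + 1 = 5 ≡ 1 (mod 2).
s = (1, 0, 1, 1)^T — this equals column 11 of H (binary 1011), so error is at position 11.
Correct: flip bit 11 of r = 101000101101011 to get c = 101000101111011.


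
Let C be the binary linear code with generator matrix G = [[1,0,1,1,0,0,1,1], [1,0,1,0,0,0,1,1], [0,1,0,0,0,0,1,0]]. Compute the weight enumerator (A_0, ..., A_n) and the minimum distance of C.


Weight distribution: A_0 = 1, A_1 = 1, A_2 = 1, A_3 = 1, A_4 = 2, A_5 = 2. Minimum distance d = 1.

Enumerate all 2^3 = 8 messages m ∈ F_2^3.
For each, compute codeword c = mG in F_2^8, then tally its weight.
  m = 000 → c = 00000000, weight = 0.
  m = 100 → c = 10110011, weight = 5.
  m = 010 → c = 10100011, weight = 4.
  m = 110 → c = 00010000, weight = 1.
  m = 001 → c = 01000010, weight = 2.
  m = 101 → c = 11110001, weight = 5.
  m = 011 → c = 11100001, weight = 4.
  m = 111 → c = 01010010, weight = 3.
Tally weights:
  weight 0: 1 codewords.
  weight 1: 1 codewords.
  weight 2: 1 codewords.
  weight 3: 1 codewords.
  weight 4: 2 codewords.
  weight 5: 2 codewords.
Minimum distance d = smallest w > 0 with A_w > 0 = 1.
Sanity: Σ A_w = 8 = 2^3 = 8 ✓.


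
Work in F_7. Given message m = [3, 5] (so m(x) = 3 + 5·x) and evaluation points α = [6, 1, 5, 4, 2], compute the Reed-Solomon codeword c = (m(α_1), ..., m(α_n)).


c = [5, 1, 0, 2, 6]

Message polynomial: m(x) = 3 + 5·x (mod 7).
For each evaluation point α_i, compute m(α_i) mod 7:
  α_1 = 6: Horner steps 5 → 5, so m(6) = 5.
  α_2 = 1: Horner steps 5 → 1, so m(1) = 1.
  α_3 = 5: Horner steps 5 → 0, so m(5) = 0.
  α_4 = 4: Horner steps 5 → 2, so m(4) = 2.
  α_5 = 2: Horner steps 5 → 6, so m(2) = 6.
Codeword c = [5, 1, 0, 2, 6] ∈ F_7^5.


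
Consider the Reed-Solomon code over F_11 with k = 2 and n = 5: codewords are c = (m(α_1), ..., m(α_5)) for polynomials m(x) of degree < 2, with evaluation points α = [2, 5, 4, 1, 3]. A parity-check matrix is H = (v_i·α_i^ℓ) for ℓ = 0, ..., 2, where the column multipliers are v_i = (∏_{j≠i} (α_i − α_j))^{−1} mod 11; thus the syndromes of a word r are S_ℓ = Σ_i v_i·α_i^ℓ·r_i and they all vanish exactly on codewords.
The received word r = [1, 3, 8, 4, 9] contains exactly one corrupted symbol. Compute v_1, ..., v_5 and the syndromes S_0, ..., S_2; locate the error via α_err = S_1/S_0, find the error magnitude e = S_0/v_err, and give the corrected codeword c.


S = (7, 6, 2), error at position 3, error magnitude e = 2, c = [1, 3, 6, 4, 9].

Step 1: column multipliers v_i = (∏_{j≠i}(α_i − α_j))^{−1} mod 11.
  i = 1 (α = 2): (2−5)(2−4)(2−1)(2−3) = (−3)·(−2)·1·(−1) = −6 ≡ 5, so v_1 = 5^{−1} = 9 (mod 11).
  i = 2 (α = 5): (5−2)(5−4)(5−1)(5−3) = 3·1·4·2 = 24 ≡ 2, so v_2 = 2^{−1} = 6 (mod 11).
  i = 3 (α = 4): (4−2)(4−5)(4−1)(4−3) = 2·(−1)·3·1 = −6 ≡ 5, so v_3 = 5^{−1} = 9 (mod 11).
  i = 4 (α = 1): (1−2)(1−5)(1−4)(1−3) = (−1)·(−4)·(−3)·(−2) = 24 ≡ 2, so v_4 = 2^{−1} = 6 (mod 11).
  i = 5 (α = 3): (3−2)(3−5)(3−4)(3−1) = 1·(−2)·(−1)·2 = 4 ≡ 4, so v_5 = 4^{−1} = 3 (mod 11).
  v = [9, 6, 9, 6, 3].
Step 2: syndromes of r = [1, 3, 8, 4, 9] (all sums mod 11).
  S_0 = Σ v_i r_i = 9·1 + 6·3 + 9·8 + 6·4 + 3·9 = 150 ≡ 7.
  S_1 = Σ v_i α_i r_i = 9·2·1 + 6·5·3 + 9·4·8 + 6·1·4 + 3·3·9 = 501 ≡ 6.
  α_i^2 mod 11 = [4, 3, 5, 1, 9].
  S_2 = Σ v_i α_i^2 r_i = 9·4·1 + 6·3·3 + 9·5·8 + 6·1·4 + 3·9·9 = 717 ≡ 2.
  S = (7, 6, 2) ≠ 0, so r is not a codeword (an error is present).
Step 3: locate the error. For a single error e at position i, S_ℓ = v_i·e·α_i^ℓ, so α_err = S_1/S_0.
  S_0^{−1} = 7^{−1} = 8 (mod 11), so α_err = 6·8 = 48 ≡ 4 = α_3. Error position i = 3.
  Consistency check: S_2/S_1 = 2·2 = 4 ≡ 4 = α_err ✓ (single-error assumption holds).
Step 4: error magnitude e = S_0/v_3 = S_0·∏_{j≠3}(α_3 − α_j) = 7·5 = 35 ≡ 2 (mod 11).
Step 5: correct position 3: c_3 = r_3 − e = 8 − 2 ≡ 6 (mod 11). Hence c = [1, 3, 6, 4, 9].
  Check: interpolating c through the α_i gives m(x) = 7 + 8·x (degree < 2) with m(α_i) = c_i for every i, so c is indeed a codeword.
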